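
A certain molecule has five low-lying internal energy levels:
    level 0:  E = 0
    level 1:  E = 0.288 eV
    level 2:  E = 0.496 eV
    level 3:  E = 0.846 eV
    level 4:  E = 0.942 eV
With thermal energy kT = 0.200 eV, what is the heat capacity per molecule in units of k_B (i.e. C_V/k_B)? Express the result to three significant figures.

Eᵢ/kT = 0, 1.4400, 2.4800, 4.2300, 4.7100.
Z = Σ e^(−Eᵢ/kT) = e^(−0) + e^(−1.4400) + e^(−2.4800) + e^(−4.2300) + e^(−4.7100) = 1.0000 + 0.23693 + 0.083743 + 0.014552 + 0.0090048 = 1.3442.
⟨E⟩ = 0.097133 eV, ⟨E²⟩ = 0.043639 eV².
C_V/k_B = (⟨E²⟩ − ⟨E⟩²)/(kT)² = (0.043639 − 0.0094348)/0.040000 = 0.855.

0.855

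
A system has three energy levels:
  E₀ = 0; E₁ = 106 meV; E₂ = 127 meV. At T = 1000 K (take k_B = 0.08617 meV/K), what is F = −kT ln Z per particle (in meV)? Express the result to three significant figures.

k_BT = 0.08617 × 1000 K = 86.170 meV.
Eᵢ/kT = 0, 1.2301, 1.4738.
Z = Σ e^(−Eᵢ/kT) = e^(−0) + e^(−1.2301) + e^(−1.4738) = 1.0000 + 0.29226 + 0.22905 = 1.5213.
F = −kT ln Z = −86.170 × ln(1.5213) = −86.170 × 0.41957 = -36.2 meV.

-36.2 meV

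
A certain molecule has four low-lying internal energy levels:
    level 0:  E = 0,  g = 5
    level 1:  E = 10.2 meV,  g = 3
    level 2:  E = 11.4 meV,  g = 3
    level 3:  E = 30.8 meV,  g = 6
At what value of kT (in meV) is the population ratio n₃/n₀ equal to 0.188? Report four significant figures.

16.62 meV

n₃/n₀ = (g₃/g₀) exp[−(E₃−E₀)/kT] = 0.188.
⇒ (E₃−E₀)/kT = ln((6/5)/0.188) = ln(6.38298) = 1.85364.
kT = 30.8 meV / 1.85364 = 16.62 meV.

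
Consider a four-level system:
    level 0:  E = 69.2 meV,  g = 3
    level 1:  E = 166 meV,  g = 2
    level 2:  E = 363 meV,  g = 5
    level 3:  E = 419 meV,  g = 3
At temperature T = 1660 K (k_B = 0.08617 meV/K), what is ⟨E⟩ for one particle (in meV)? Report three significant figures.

k_BT = 0.08617 × 1660 K = 143.04 meV.
Eᵢ/kT = 0.48378, 1.1605, 2.5378, 2.9293.
Z = Σ gᵢe^(−Eᵢ/kT) = 3·e^(−0.48378) + 2·e^(−1.1605) + 5·e^(−2.5378) + 3·e^(−2.9293) = 1.8493 + 0.62666 + 0.39520 + 0.16030 = 3.0315.
⟨E⟩ = Σ Eᵢ gᵢe^(−Eᵢ/kT) / Z = (69.2·1.8493 + 166·0.62666 + 363·0.39520 + 419·0.16030) / 3.0315 = 146 meV.

146 meV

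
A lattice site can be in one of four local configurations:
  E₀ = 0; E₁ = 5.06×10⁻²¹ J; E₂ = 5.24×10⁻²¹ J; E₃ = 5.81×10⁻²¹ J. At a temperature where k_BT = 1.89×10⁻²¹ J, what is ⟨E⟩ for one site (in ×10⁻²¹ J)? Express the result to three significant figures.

Eᵢ/kT = 0, 2.6772, 2.7725, 3.0741.
Z = Σ e^(−Eᵢ/kT) = e^(−0) + e^(−2.6772) + e^(−2.7725) + e^(−3.0741) = 1.0000 + 0.068755 + 0.062506 + 0.046231 = 1.1775.
⟨E⟩ = Σ Eᵢ e^(−Eᵢ/kT) / Z = (0·1.0000 + 5.06·0.068755 + 5.24·0.062506 + 5.81·0.046231) / 1.1775 = 0.802 ×10⁻²¹ J.

0.802 ×10⁻²¹ J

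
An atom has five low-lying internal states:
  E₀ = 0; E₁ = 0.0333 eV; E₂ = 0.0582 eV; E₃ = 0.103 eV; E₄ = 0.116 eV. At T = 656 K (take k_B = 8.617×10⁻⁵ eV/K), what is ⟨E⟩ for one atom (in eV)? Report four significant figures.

k_BT = 8.617×10⁻⁵ × 656 K = 0.0565275 eV.
Eᵢ/kT = 0, 0.589094, 1.02959, 1.82212, 2.05210.
Z = Σ e^(−Eᵢ/kT) = e^(−0) + e^(−0.589094) + e^(−1.02959) + e^(−1.82212) + e^(−2.05210) = 1.00000 + 0.554830 + 0.357153 + 0.161683 + 0.128465 = 2.20213.
⟨E⟩ = Σ Eᵢ e^(−Eᵢ/kT) / Z = (0·1.00000 + 0.0333·0.554830 + 0.0582·0.357153 + 0.103·0.161683 + 0.116·0.128465) / 2.20213 = 0.03216 eV.

0.03216 eV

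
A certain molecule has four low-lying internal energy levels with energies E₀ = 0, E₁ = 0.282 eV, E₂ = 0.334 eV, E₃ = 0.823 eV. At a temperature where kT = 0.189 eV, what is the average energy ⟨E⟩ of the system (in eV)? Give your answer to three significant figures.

Eᵢ/kT = 0, 1.4921, 1.7672, 4.3545.
Z = Σ e^(−Eᵢ/kT) = e^(−0) + e^(−1.4921) + e^(−1.7672) + e^(−4.3545) = 1.0000 + 0.22490 + 0.17081 + 0.012849 = 1.4086.
⟨E⟩ = Σ Eᵢ e^(−Eᵢ/kT) / Z = (0·1.0000 + 0.282·0.22490 + 0.334·0.17081 + 0.823·0.012849) / 1.4086 = 0.0930 eV.

0.0930 eV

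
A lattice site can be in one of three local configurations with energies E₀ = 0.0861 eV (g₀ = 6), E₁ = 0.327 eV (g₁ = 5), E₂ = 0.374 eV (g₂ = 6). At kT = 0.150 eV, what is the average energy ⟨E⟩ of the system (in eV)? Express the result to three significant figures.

0.149 eV

Eᵢ/kT = 0.57400, 2.1800, 2.4933.
Z = Σ gᵢe^(−Eᵢ/kT) = 6·e^(−0.57400) + 5·e^(−2.1800) + 6·e^(−2.4933) = 3.3796 + 0.56521 + 0.49582 = 4.4406.
⟨E⟩ = Σ Eᵢ gᵢe^(−Eᵢ/kT) / Z = (0.0861·3.3796 + 0.327·0.56521 + 0.374·0.49582) / 4.4406 = 0.149 eV.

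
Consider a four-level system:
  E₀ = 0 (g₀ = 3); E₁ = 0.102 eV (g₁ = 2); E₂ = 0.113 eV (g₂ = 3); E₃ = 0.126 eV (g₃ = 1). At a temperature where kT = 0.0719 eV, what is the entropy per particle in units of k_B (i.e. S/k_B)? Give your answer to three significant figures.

Eᵢ/kT = 0, 1.4186, 1.5716, 1.7524.
Z = Σ gᵢe^(−Eᵢ/kT) = 3·e^(−0) + 2·e^(−1.4186) + 3·e^(−1.5716) + 1·e^(−1.7524) = 3.0000 + 0.48411 + 0.62314 + 0.17336 = 4.2806.
⟨E⟩ = Σ EᵢPᵢ = 0.033088 eV.
S/k_B = ln Z + ⟨E⟩/kT = ln(4.2806) + 0.033088/0.0719 = 1.4541 + 0.46019 = 1.91.

1.91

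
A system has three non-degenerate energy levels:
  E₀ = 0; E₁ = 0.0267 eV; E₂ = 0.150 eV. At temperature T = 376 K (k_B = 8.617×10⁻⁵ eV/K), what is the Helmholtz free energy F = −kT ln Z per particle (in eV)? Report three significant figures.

k_BT = 8.617×10⁻⁵ × 376 K = 0.032400 eV.
Eᵢ/kT = 0, 0.82407, 4.6296.
Z = Σ e^(−Eᵢ/kT) = e^(−0) + e^(−0.82407) + e^(−4.6296) = 1.0000 + 0.43864 + 0.0097587 = 1.4484.
F = −kT ln Z = −0.032400 × ln(1.4484) = −0.032400 × 0.37046 = -0.0120 eV.

-0.0120 eV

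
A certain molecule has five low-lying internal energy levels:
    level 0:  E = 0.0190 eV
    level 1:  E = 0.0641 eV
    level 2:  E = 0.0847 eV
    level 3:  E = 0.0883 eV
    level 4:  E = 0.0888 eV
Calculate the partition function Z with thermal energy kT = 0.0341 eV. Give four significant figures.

Eᵢ/kT = 0.557185, 1.87977, 2.48387, 2.58944, 2.60411.
Z = Σ e^(−Eᵢ/kT) = e^(−0.557185) + e^(−1.87977) + e^(−2.48387) + e^(−2.58944) + e^(−2.60411) = 0.572819 + 0.152625 + 0.0834198 + 0.0750621 + 0.0739689 = 0.957895.

Z = 0.9579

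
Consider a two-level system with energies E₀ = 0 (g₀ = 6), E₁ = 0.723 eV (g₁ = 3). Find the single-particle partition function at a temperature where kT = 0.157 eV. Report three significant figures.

Eᵢ/kT = 0, 4.6051.
Z = Σ gᵢe^(−Eᵢ/kT) = 6·e^(−0) + 3·e^(−4.6051) = 6.0000 + 0.030002 = 6.0300.

Z = 6.03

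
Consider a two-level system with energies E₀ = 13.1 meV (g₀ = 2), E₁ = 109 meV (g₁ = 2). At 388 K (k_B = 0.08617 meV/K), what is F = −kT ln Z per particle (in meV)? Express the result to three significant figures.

-11.9 meV

k_BT = 0.08617 × 388 K = 33.434 meV.
Eᵢ/kT = 0.39182, 3.2602.
Z = Σ gᵢe^(−Eᵢ/kT) = 2·e^(−0.39182) + 2·e^(−3.2602) = 1.3517 + 0.076761 = 1.4285.
F = −kT ln Z = −33.434 × ln(1.4285) = −33.434 × 0.35662 = -11.9 meV.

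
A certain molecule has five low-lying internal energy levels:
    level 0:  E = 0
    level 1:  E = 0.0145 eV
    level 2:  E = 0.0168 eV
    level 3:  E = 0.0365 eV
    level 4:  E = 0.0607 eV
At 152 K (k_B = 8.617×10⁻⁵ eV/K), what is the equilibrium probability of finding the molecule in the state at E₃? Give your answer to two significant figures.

k_BT = 8.617×10⁻⁵ × 152 K = 0.01310 eV.
Eᵢ/kT = 0, 1.107, 1.282, 2.786, 4.634.
Z = Σ e^(−Eᵢ/kT) = e^(−0) + e^(−1.107) + e^(−1.282) + e^(−2.786) + e^(−4.634) = 1.000 + 0.3305 + 0.2775 + 0.06167 + 0.009716 = 1.679.
P₃ = e^(−E₃/kT) / Z = 0.06167/1.679 = 0.037.

0.037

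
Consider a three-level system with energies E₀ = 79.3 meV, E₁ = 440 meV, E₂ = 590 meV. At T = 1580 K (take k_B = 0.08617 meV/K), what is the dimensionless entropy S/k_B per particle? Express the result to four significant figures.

k_BT = 0.08617 × 1580 K = 136.149 meV.
Eᵢ/kT = 0.582450, 3.23175, 4.33349.
Z = Σ e^(−Eᵢ/kT) = e^(−0.582450) + e^(−3.23175) + e^(−4.33349) = 0.558528 + 0.0394883 + 0.0131217 = 0.611138.
⟨E⟩ = Σ EᵢPᵢ = 113.572 meV.
S/k_B = ln Z + ⟨E⟩/kT = ln(0.611138) + 113.572/136.149 = -0.492432 + 0.834174 = 0.3417.

0.3417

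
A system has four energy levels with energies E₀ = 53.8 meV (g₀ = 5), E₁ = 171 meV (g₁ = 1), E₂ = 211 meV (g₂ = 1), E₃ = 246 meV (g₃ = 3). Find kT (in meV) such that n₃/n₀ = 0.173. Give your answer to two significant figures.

150 meV

n₃/n₀ = (g₃/g₀) exp[−(E₃−E₀)/kT] = 0.173.
⇒ (E₃−E₀)/kT = ln((3/5)/0.173) = ln(3.468) = 1.244.
kT = 192.2 meV / 1.244 = 150 meV.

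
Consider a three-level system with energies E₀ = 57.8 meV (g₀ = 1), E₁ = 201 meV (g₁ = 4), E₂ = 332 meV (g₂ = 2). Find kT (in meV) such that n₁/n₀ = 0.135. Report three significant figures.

n₁/n₀ = (g₁/g₀) exp[−(E₁−E₀)/kT] = 0.135.
⇒ (E₁−E₀)/kT = ln((4/1)/0.135) = ln(29.630) = 3.3888.
kT = 143.2 meV / 3.3888 = 42.3 meV.

42.3 meV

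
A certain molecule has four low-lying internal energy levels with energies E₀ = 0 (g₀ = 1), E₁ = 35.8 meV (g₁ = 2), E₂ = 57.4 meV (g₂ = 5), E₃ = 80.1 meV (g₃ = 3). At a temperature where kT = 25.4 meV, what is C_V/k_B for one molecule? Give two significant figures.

1.2

Eᵢ/kT = 0, 1.409, 2.260, 3.154.
Z = Σ gᵢe^(−Eᵢ/kT) = 1·e^(−0) + 2·e^(−1.409) + 5·e^(−2.260) + 3·e^(−3.154) = 1.000 + 0.4888 + 0.5218 + 0.1280 = 2.139.
⟨E⟩ = 26.98 meV, ⟨E²⟩ = 1481 meV².
C_V/k_B = (⟨E²⟩ − ⟨E⟩²)/(kT)² = (1481 − 727.9)/645.2 = 1.2.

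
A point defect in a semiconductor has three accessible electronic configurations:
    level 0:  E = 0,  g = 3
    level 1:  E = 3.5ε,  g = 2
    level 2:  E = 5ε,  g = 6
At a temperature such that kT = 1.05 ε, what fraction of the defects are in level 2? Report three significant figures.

0.0164

Eᵢ/kT = 0, 3.3333, 4.7619.
Z = Σ gᵢe^(−Eᵢ/kT) = 3·e^(−0) + 2·e^(−3.3333) + 6·e^(−4.7619) = 3.0000 + 0.071350 + 0.051296 = 3.1226.
P₂ = g₂ e^(−E₂/kT) / Z = 0.051296/3.1226 = 0.0164.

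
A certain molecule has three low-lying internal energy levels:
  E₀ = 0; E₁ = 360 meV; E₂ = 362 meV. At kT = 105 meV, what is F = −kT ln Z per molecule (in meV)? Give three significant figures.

Eᵢ/kT = 0, 3.4286, 3.4476.
Z = Σ e^(−Eᵢ/kT) = e^(−0) + e^(−3.4286) + e^(−3.4476) = 1.0000 + 0.032432 + 0.031822 = 1.0643.
F = −kT ln Z = −105 × ln(1.0643) = −105 × 0.062317 = -6.54 meV.

-6.54 meV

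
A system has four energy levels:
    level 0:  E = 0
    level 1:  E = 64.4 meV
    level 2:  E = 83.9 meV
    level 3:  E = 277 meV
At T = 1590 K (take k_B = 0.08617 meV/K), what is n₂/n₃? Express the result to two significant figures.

4.1

k_BT = 0.08617 × 1590 K = 137.0 meV.
n₂/n₃ = exp[−(E₂−E₃)/kT] = exp(−(-193.1 meV)/(137.0 meV)) = exp(1.409) = 4.1.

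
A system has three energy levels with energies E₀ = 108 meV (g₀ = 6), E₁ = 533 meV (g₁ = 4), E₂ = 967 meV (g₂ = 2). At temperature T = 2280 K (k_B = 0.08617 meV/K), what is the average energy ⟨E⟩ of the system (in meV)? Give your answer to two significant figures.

140 meV

k_BT = 0.08617 × 2280 K = 196.5 meV.
Eᵢ/kT = 0.5496, 2.712, 4.921.
Z = Σ gᵢe^(−Eᵢ/kT) = 6·e^(−0.5496) + 4·e^(−2.712) + 2·e^(−4.921) = 3.463 + 0.2656 + 0.01458 = 3.743.
⟨E⟩ = Σ Eᵢ gᵢe^(−Eᵢ/kT) / Z = (108·3.463 + 533·0.2656 + 967·0.01458) / 3.743 = 140 meV.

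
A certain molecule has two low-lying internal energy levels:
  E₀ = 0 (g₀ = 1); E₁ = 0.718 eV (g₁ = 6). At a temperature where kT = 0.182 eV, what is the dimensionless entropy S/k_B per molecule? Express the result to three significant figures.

0.520

Eᵢ/kT = 0, 3.9451.
Z = Σ gᵢe^(−Eᵢ/kT) = 1·e^(−0) + 6·e^(−3.9451) = 1.0000 + 0.11610 = 1.1161.
⟨E⟩ = Σ EᵢPᵢ = 0.074688 eV.
S/k_B = ln Z + ⟨E⟩/kT = ln(1.1161) + 0.074688/0.182 = 0.10984 + 0.41037 = 0.520.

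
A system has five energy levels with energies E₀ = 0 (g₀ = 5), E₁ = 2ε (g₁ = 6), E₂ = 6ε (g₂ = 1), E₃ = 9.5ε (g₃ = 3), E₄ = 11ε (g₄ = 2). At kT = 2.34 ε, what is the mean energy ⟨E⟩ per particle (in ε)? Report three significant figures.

Eᵢ/kT = 0, 0.85470, 2.5641, 4.0598, 4.7009.
Z = Σ gᵢe^(−Eᵢ/kT) = 5·e^(−0) + 6·e^(−0.85470) + 1·e^(−2.5641) + 3·e^(−4.0598) + 2·e^(−4.7009) = 5.0000 + 2.5525 + 0.076988 + 0.051757 + 0.018174 = 7.6994.
⟨E⟩ = Σ Eᵢ gᵢe^(−Eᵢ/kT) / Z = (0·5.0000 + 2·2.5525 + 6·0.076988 + 9.5·0.051757 + 11·0.018174) / 7.6994 = 0.813 ε.

0.813 ε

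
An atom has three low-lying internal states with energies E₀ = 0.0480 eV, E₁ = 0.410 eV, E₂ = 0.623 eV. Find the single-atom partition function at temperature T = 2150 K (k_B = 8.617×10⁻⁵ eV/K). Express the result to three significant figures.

Z = 0.916

k_BT = 8.617×10⁻⁵ × 2150 K = 0.18527 eV.
Eᵢ/kT = 0.25908, 2.2130, 3.3627.
Z = Σ e^(−Eᵢ/kT) = e^(−0.25908) + e^(−2.2130) + e^(−3.3627) = 0.77176 + 0.10937 + 0.034642 = 0.91577.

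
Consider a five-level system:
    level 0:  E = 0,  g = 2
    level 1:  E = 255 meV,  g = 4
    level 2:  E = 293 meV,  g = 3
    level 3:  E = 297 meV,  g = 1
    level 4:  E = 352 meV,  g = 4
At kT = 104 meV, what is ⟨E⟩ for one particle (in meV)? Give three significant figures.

Eᵢ/kT = 0, 2.4519, 2.8173, 2.8558, 3.3846.
Z = Σ gᵢe^(−Eᵢ/kT) = 2·e^(−0) + 4·e^(−2.4519) + 3·e^(−2.8173) + 1·e^(−2.8558) + 4·e^(−3.3846) = 2.0000 + 0.34452 + 0.17930 + 0.057510 + 0.13556 = 2.7169.
⟨E⟩ = Σ Eᵢ gᵢe^(−Eᵢ/kT) / Z = (0·2.0000 + 255·0.34452 + 293·0.17930 + 297·0.057510 + 352·0.13556) / 2.7169 = 75.5 meV.

75.5 meV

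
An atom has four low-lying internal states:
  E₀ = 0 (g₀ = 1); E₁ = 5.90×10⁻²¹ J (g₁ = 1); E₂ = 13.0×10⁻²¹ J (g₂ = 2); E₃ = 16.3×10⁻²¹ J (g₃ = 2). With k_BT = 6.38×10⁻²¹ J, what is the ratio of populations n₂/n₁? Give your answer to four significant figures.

n₂/n₁ = (g₂/g₁) exp[−(E₂−E₁)/kT] = (2/1) × exp(−(7.10 ×10⁻²¹ J)/(6.38 ×10⁻²¹ J)) = (2/1) × exp(-1.11285) = 0.6572.

0.6572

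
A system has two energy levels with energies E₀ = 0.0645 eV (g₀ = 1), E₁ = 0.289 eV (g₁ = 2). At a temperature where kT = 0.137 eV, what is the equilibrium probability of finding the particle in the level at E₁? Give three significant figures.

0.280

Eᵢ/kT = 0.47080, 2.1095.
Z = Σ gᵢe^(−Eᵢ/kT) = 1·e^(−0.47080) + 2·e^(−2.1095) = 0.62450 + 0.24260 = 0.86710.
P₁ = g₁ e^(−E₁/kT) / Z = 0.24260/0.86710 = 0.280.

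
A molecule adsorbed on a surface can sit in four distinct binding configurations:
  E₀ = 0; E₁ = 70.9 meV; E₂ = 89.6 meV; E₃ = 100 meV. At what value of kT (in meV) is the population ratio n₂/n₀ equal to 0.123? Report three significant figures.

n₂/n₀ = exp[−(E₂−E₀)/kT] = 0.123.
⇒ (E₂−E₀)/kT = ln(1/0.123) = ln(8.1301) = 2.0956.
kT = 89.6 meV / 2.0956 = 42.8 meV.

42.8 meV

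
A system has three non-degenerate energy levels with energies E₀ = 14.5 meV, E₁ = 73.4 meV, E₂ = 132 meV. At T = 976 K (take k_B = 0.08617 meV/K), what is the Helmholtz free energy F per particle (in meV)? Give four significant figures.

-32.26 meV

k_BT = 0.08617 × 976 K = 84.1019 meV.
Eᵢ/kT = 0.172410, 0.872751, 1.56952.
Z = Σ e^(−Eᵢ/kT) = e^(−0.172410) + e^(−0.872751) + e^(−1.56952) = 0.841634 + 0.417801 + 0.208145 = 1.46758.
F = −kT ln Z = −84.1019 × ln(1.46758) = −84.1019 × 0.383615 = -32.26 meV.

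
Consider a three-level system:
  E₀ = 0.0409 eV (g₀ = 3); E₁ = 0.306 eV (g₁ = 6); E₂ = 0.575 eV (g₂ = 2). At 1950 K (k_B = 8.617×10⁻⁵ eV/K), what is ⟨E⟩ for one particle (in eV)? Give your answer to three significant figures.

0.127 eV

k_BT = 8.617×10⁻⁵ × 1950 K = 0.16803 eV.
Eᵢ/kT = 0.24341, 1.8211, 3.4220.
Z = Σ gᵢe^(−Eᵢ/kT) = 3·e^(−0.24341) + 6·e^(−1.8211) + 2·e^(−3.4220) = 2.3519 + 0.97109 + 0.065294 = 3.3883.
⟨E⟩ = Σ Eᵢ gᵢe^(−Eᵢ/kT) / Z = (0.0409·2.3519 + 0.306·0.97109 + 0.575·0.065294) / 3.3883 = 0.127 eV.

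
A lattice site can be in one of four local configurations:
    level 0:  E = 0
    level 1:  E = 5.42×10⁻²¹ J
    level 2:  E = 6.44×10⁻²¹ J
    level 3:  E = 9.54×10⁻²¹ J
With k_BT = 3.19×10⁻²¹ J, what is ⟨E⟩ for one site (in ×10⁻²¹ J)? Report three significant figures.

1.70 ×10⁻²¹ J

Eᵢ/kT = 0, 1.6991, 2.0188, 2.9906.
Z = Σ e^(−Eᵢ/kT) = e^(−0) + e^(−1.6991) + e^(−2.0188) + e^(−2.9906) = 1.0000 + 0.18285 + 0.13281 + 0.050257 = 1.3659.
⟨E⟩ = Σ Eᵢ e^(−Eᵢ/kT) / Z = (0·1.0000 + 5.42·0.18285 + 6.44·0.13281 + 9.54·0.050257) / 1.3659 = 1.70 ×10⁻²¹ J.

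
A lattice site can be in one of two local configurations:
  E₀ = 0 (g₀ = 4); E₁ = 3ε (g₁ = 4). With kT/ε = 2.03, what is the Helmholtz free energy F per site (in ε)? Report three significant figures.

-3.23 ε

Eᵢ/kT = 0, 1.4778.
Z = Σ gᵢe^(−Eᵢ/kT) = 4·e^(−0) + 4·e^(−1.4778) = 4.0000 + 0.91256 = 4.9126.
F = −kT ln Z = −2.03 × ln(4.9126) = −2.03 × 1.5918 = -3.23 ε.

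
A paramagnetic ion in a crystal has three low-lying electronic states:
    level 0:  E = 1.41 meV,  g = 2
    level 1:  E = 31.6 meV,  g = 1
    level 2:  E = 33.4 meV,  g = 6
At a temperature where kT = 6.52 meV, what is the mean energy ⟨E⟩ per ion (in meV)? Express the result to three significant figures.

Eᵢ/kT = 0.21626, 4.8466, 5.1227.
Z = Σ gᵢe^(−Eᵢ/kT) = 2·e^(−0.21626) + 1·e^(−4.8466) + 6·e^(−5.1227) = 1.6111 + 0.0078550 + 0.035759 = 1.6547.
⟨E⟩ = Σ Eᵢ gᵢe^(−Eᵢ/kT) / Z = (1.41·1.6111 + 31.6·0.0078550 + 33.4·0.035759) / 1.6547 = 2.24 meV.

2.24 meV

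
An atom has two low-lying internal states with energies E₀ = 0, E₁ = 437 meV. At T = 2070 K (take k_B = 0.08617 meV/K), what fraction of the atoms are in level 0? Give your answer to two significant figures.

0.92

k_BT = 0.08617 × 2070 K = 178.4 meV.
Eᵢ/kT = 0, 2.450.
Z = Σ e^(−Eᵢ/kT) = e^(−0) + e^(−2.450) = 1.000 + 0.08629 = 1.086.
P₀ = e^(−E₀/kT) / Z = 1.000/1.086 = 0.92.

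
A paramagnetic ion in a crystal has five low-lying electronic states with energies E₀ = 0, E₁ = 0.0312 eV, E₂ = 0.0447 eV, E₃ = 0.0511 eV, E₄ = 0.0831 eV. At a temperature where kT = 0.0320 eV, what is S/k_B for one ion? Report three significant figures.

Eᵢ/kT = 0, 0.97500, 1.3969, 1.5969, 2.5969.
Z = Σ e^(−Eᵢ/kT) = e^(−0) + e^(−0.97500) + e^(−1.3969) + e^(−1.5969) + e^(−2.5969) = 1.0000 + 0.37719 + 0.24736 + 0.20252 + 0.074504 = 1.9016.
⟨E⟩ = Σ EᵢPᵢ = 0.020701 eV.
S/k_B = ln Z + ⟨E⟩/kT = ln(1.9016) + 0.020701/0.0320 = 0.64270 + 0.64691 = 1.29.

1.29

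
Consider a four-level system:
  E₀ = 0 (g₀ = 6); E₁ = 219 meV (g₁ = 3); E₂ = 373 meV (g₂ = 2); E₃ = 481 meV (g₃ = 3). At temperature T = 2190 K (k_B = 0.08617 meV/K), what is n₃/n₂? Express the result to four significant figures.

0.8463

k_BT = 0.08617 × 2190 K = 188.712 meV.
n₃/n₂ = (g₃/g₂) exp[−(E₃−E₂)/kT] = (3/2) × exp(−(108 meV)/(188.712 meV)) = (3/2) × exp(-0.572301) = 0.8463.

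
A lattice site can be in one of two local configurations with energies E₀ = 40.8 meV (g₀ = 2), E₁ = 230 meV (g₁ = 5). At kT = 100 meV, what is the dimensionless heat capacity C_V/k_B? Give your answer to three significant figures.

0.712

Eᵢ/kT = 0.40800, 2.3000.
Z = Σ gᵢe^(−Eᵢ/kT) = 2·e^(−0.40800) + 5·e^(−2.3000) = 1.3300 + 0.50129 = 1.8313.
⟨E⟩ = 92.590 meV, ⟨E²⟩ = 15690 meV².
C_V/k_B = (⟨E²⟩ − ⟨E⟩²)/(kT)² = (15690 − 8572.9)/10000 = 0.712.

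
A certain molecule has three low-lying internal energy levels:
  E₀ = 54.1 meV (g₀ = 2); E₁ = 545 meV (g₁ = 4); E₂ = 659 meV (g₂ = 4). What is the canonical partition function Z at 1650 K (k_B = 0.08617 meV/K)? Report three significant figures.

k_BT = 0.08617 × 1650 K = 142.18 meV.
Eᵢ/kT = 0.38050, 3.8332, 4.6350.
Z = Σ gᵢe^(−Eᵢ/kT) = 2·e^(−0.38050) + 4·e^(−3.8332) + 4·e^(−4.6350) = 1.3670 + 0.086561 + 0.038824 = 1.4924.

Z = 1.49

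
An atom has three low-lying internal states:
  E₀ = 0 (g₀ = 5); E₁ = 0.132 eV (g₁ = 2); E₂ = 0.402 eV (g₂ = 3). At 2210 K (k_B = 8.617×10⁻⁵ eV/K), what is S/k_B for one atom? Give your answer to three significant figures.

2.08

k_BT = 8.617×10⁻⁵ × 2210 K = 0.19044 eV.
Eᵢ/kT = 0, 0.69313, 2.1109.
Z = Σ gᵢe^(−Eᵢ/kT) = 5·e^(−0) + 2·e^(−0.69313) + 3·e^(−2.1109) = 5.0000 + 1.0000 + 0.36339 = 6.3634.
⟨E⟩ = Σ EᵢPᵢ = 0.043700 eV.
S/k_B = ln Z + ⟨E⟩/kT = ln(6.3634) + 0.043700/0.19044 = 1.8506 + 0.22947 = 2.08.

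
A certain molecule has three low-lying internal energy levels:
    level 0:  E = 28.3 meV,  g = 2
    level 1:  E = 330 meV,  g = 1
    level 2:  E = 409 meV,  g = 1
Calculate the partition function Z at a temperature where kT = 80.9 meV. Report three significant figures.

Eᵢ/kT = 0.34981, 4.0791, 5.0556.
Z = Σ gᵢe^(−Eᵢ/kT) = 2·e^(−0.34981) + 1·e^(−4.0791) + 1·e^(−5.0556) = 1.4096 + 0.016923 + 0.0063735 = 1.4329.

Z = 1.43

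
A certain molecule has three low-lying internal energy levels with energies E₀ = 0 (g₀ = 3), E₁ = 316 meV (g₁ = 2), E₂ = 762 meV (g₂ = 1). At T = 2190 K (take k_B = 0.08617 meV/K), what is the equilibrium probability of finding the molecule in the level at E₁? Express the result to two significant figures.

0.11

k_BT = 0.08617 × 2190 K = 188.7 meV.
Eᵢ/kT = 0, 1.675, 4.038.
Z = Σ gᵢe^(−Eᵢ/kT) = 3·e^(−0) + 2·e^(−1.675) + 1·e^(−4.038) = 3.000 + 0.3746 + 0.01763 = 3.392.
P₁ = g₁ e^(−E₁/kT) / Z = 0.3746/3.392 = 0.11.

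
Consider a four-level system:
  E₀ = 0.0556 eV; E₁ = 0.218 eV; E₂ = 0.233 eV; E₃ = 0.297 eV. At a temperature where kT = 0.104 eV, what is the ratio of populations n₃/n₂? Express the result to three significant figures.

n₃/n₂ = exp[−(E₃−E₂)/kT] = exp(−(0.064 eV)/(0.104 eV)) = exp(-0.61538) = 0.540.

0.540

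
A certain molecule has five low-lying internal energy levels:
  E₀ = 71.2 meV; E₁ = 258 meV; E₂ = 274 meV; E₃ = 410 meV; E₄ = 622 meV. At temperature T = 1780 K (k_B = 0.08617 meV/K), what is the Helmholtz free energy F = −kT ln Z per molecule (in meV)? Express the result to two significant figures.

-10 meV

k_BT = 0.08617 × 1780 K = 153.4 meV.
Eᵢ/kT = 0.4641, 1.682, 1.786, 2.673, 4.055.
Z = Σ e^(−Eᵢ/kT) = e^(−0.4641) + e^(−1.682) + e^(−1.786) + e^(−2.673) + e^(−4.055) = 0.6287 + 0.1860 + 0.1676 + 0.06904 + 0.01734 = 1.069.
F = −kT ln Z = −153.4 × ln(1.069) = −153.4 × 0.06672 = -10 meV.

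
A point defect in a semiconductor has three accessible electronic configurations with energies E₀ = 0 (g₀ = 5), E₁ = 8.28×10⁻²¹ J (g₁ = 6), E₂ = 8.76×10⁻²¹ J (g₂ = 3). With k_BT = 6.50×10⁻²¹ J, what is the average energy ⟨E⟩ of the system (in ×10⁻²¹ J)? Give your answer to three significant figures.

Eᵢ/kT = 0, 1.2738, 1.3477.
Z = Σ gᵢe^(−Eᵢ/kT) = 5·e^(−0) + 6·e^(−1.2738) + 3·e^(−1.3477) = 5.0000 + 1.6786 + 0.77951 = 7.4581.
⟨E⟩ = Σ Eᵢ gᵢe^(−Eᵢ/kT) / Z = (0·5.0000 + 8.28·1.6786 + 8.76·0.77951) / 7.4581 = 2.78 ×10⁻²¹ J.

2.78 ×10⁻²¹ J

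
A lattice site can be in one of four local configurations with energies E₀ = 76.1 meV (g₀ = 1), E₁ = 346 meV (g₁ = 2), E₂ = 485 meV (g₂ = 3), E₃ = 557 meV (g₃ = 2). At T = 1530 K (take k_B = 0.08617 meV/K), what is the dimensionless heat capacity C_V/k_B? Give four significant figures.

1.507

k_BT = 0.08617 × 1530 K = 131.840 meV.
Eᵢ/kT = 0.577215, 2.62439, 3.67870, 4.22482.
Z = Σ gᵢe^(−Eᵢ/kT) = 1·e^(−0.577215) + 2·e^(−2.62439) + 3·e^(−3.67870) + 2·e^(−4.22482) = 0.561460 + 0.144968 + 0.0757674 + 0.0292559 = 0.811451.
⟨E⟩ = 179.837 meV, ⟨E²⟩ = 58543.9 meV².
C_V/k_B = (⟨E²⟩ − ⟨E⟩²)/(kT)² = (58543.9 − 32341.3)/17381.8 = 1.507.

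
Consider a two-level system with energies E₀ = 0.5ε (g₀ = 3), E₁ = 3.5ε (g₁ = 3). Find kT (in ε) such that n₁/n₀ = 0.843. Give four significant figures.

n₁/n₀ = (g₁/g₀) exp[−(E₁−E₀)/kT] = 0.843.
⇒ (E₁−E₀)/kT = ln((3/3)/0.843) = ln(1.18624) = 0.170789.
kT = 3.0ε / 0.170789 = 17.57 ε.

17.57 ε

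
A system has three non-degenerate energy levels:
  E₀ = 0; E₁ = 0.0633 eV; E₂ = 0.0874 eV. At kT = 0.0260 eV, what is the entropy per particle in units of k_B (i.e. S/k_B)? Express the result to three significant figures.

Eᵢ/kT = 0, 2.4346, 3.3615.
Z = Σ e^(−Eᵢ/kT) = e^(−0) + e^(−2.4346) + e^(−3.3615) = 1.0000 + 0.087633 + 0.034683 = 1.1223.
⟨E⟩ = Σ EᵢPᵢ = 0.0076436 eV.
S/k_B = ln Z + ⟨E⟩/kT = ln(1.1223) + 0.0076436/0.0260 = 0.11538 + 0.29398 = 0.409.

0.409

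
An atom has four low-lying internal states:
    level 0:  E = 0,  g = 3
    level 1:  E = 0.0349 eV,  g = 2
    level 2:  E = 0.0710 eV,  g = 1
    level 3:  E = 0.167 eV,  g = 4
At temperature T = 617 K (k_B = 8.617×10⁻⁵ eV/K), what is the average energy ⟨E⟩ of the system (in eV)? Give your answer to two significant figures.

0.019 eV

k_BT = 8.617×10⁻⁵ × 617 K = 0.05317 eV.
Eᵢ/kT = 0, 0.6564, 1.335, 3.141.
Z = Σ gᵢe^(−Eᵢ/kT) = 3·e^(−0) + 2·e^(−0.6564) + 1·e^(−1.335) + 4·e^(−3.141) = 3.000 + 1.037 + 0.2632 + 0.1730 = 4.473.
⟨E⟩ = Σ Eᵢ gᵢe^(−Eᵢ/kT) / Z = (0·3.000 + 0.0349·1.037 + 0.0710·0.2632 + 0.167·0.1730) / 4.473 = 0.019 eV.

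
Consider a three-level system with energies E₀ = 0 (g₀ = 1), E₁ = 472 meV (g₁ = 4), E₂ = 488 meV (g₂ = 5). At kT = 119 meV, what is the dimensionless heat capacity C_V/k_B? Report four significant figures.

1.925

Eᵢ/kT = 0, 3.96639, 4.10084.
Z = Σ gᵢe^(−Eᵢ/kT) = 1·e^(−0) + 4·e^(−3.96639) + 5·e^(−4.10084) = 1.00000 + 0.0757668 + 0.0827938 = 1.15856.
⟨E⟩ = 65.7414 meV, ⟨E²⟩ = 31587.9 meV².
C_V/k_B = (⟨E²⟩ − ⟨E⟩²)/(kT)² = (31587.9 − 4321.93)/14161.0 = 1.925.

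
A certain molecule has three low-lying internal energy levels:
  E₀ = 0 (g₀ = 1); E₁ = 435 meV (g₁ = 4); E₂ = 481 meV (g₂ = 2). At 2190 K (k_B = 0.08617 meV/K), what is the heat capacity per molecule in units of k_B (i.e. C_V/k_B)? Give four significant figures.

k_BT = 0.08617 × 2190 K = 188.712 meV.
Eᵢ/kT = 0, 2.30510, 2.54886.
Z = Σ gᵢe^(−Eᵢ/kT) = 1·e^(−0) + 4·e^(−2.30510) + 2·e^(−2.54886) = 1.00000 + 0.398995 + 0.156341 = 1.55534.
⟨E⟩ = 159.941 meV, ⟨E²⟩ = 71798.5 meV².
C_V/k_B = (⟨E²⟩ − ⟨E⟩²)/(kT)² = (71798.5 − 25581.1)/35612.2 = 1.298.

1.298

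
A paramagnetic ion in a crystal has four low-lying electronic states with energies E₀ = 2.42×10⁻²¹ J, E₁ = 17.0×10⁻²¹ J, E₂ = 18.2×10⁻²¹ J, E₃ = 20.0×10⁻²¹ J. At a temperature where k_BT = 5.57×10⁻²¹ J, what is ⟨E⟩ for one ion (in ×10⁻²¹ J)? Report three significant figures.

Eᵢ/kT = 0.43447, 3.0521, 3.2675, 3.5907.
Z = Σ e^(−Eᵢ/kT) = e^(−0.43447) + e^(−3.0521) + e^(−3.2675) + e^(−3.5907) = 0.64761 + 0.047260 + 0.038102 + 0.027579 = 0.76055.
⟨E⟩ = Σ Eᵢ e^(−Eᵢ/kT) / Z = (2.42·0.64761 + 17.0·0.047260 + 18.2·0.038102 + 20.0·0.027579) / 0.76055 = 4.75 ×10⁻²¹ J.

4.75 ×10⁻²¹ J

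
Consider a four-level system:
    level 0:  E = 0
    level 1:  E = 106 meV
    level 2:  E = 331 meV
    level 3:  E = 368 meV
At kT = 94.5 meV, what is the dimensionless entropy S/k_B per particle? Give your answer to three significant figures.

0.719

Eᵢ/kT = 0, 1.1217, 3.5026, 3.8942.
Z = Σ e^(−Eᵢ/kT) = e^(−0) + e^(−1.1217) + e^(−3.5026) + e^(−3.8942) = 1.0000 + 0.32573 + 0.030119 + 0.020360 = 1.3762.
⟨E⟩ = Σ EᵢPᵢ = 37.777 meV.
S/k_B = ln Z + ⟨E⟩/kT = ln(1.3762) + 37.777/94.5 = 0.31933 + 0.39976 = 0.719.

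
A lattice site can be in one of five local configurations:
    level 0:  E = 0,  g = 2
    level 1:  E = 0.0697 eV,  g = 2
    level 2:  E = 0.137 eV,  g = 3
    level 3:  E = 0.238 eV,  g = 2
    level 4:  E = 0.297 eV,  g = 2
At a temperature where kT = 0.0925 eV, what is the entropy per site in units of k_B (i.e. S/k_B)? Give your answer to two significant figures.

Eᵢ/kT = 0, 0.7535, 1.481, 2.573, 3.211.
Z = Σ gᵢe^(−Eᵢ/kT) = 2·e^(−0) + 2·e^(−0.7535) + 3·e^(−1.481) + 2·e^(−2.573) + 2·e^(−3.211) = 2.000 + 0.9414 + 0.6822 + 0.1526 + 0.08063 = 3.857.
⟨E⟩ = Σ EᵢPᵢ = 0.05687 eV.
S/k_B = ln Z + ⟨E⟩/kT = ln(3.857) + 0.05687/0.0925 = 1.350 + 0.6148 = 2.0.

2.0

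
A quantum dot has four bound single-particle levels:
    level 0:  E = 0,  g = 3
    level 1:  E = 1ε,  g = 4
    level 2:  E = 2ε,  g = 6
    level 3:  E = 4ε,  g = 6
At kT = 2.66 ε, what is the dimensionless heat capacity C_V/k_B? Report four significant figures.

0.2332

Eᵢ/kT = 0, 0.375940, 0.751880, 1.50376.
Z = Σ gᵢe^(−Eᵢ/kT) = 3·e^(−0) + 4·e^(−0.375940) + 6·e^(−0.751880) + 6·e^(−1.50376) = 3.00000 + 2.74657 + 2.82888 + 1.33376 = 9.90921.
⟨E⟩ = 1.38653 ε, ⟨E²⟩ = 3.57266 ε².
C_V/k_B = (⟨E²⟩ − ⟨E⟩²)/(kT)² = (3.57266 − 1.92247)/7.07560 = 0.2332.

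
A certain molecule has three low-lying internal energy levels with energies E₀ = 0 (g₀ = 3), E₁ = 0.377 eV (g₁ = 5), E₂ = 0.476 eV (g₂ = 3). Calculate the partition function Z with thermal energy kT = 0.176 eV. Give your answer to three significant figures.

Eᵢ/kT = 0, 2.1420, 2.7045.
Z = Σ gᵢe^(−Eᵢ/kT) = 3·e^(−0) + 5·e^(−2.1420) + 3·e^(−2.7045) = 3.0000 + 0.58710 + 0.20071 = 3.7878.

Z = 3.79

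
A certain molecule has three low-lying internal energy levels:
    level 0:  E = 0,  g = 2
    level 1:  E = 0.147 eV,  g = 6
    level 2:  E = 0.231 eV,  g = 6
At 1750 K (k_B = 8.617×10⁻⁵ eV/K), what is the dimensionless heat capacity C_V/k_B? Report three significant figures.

0.365

k_BT = 8.617×10⁻⁵ × 1750 K = 0.15080 eV.
Eᵢ/kT = 0, 0.97480, 1.5318.
Z = Σ gᵢe^(−Eᵢ/kT) = 2·e^(−0) + 6·e^(−0.97480) + 6·e^(−1.5318) = 2.0000 + 2.2636 + 1.2969 = 5.5605.
⟨E⟩ = 0.11372 eV, ⟨E²⟩ = 0.021242 eV².
C_V/k_B = (⟨E²⟩ − ⟨E⟩²)/(kT)² = (0.021242 − 0.012932)/0.022741 = 0.365.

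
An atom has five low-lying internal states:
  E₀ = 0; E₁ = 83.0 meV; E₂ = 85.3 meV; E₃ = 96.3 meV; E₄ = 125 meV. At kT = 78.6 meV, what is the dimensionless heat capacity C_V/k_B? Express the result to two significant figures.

0.38

Eᵢ/kT = 0, 1.056, 1.085, 1.225, 1.590.
Z = Σ e^(−Eᵢ/kT) = e^(−0) + e^(−1.056) + e^(−1.085) + e^(−1.225) + e^(−1.590) = 1.000 + 0.3478 + 0.3379 + 0.2938 + 0.2039 = 2.183.
⟨E⟩ = 51.06 meV, ⟨E²⟩ = 4931 meV².
C_V/k_B = (⟨E²⟩ − ⟨E⟩²)/(kT)² = (4931 − 2607)/6178 = 0.38.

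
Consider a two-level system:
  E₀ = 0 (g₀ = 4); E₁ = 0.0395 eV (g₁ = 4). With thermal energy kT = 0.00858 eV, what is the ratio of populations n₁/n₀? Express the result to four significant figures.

0.01001

n₁/n₀ = (g₁/g₀) exp[−(E₁−E₀)/kT] = (4/4) × exp(−(0.0395 eV)/(0.00858 eV)) = (4/4) × exp(-4.60373) = 0.01001.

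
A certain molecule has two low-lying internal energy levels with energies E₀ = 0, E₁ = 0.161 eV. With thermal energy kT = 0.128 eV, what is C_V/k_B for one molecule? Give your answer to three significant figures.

0.273

Eᵢ/kT = 0, 1.2578.
Z = Σ e^(−Eᵢ/kT) = e^(−0) + e^(−1.2578) = 1.0000 + 0.28428 = 1.2843.
⟨E⟩ = 0.035637 eV, ⟨E²⟩ = 0.0057376 eV².
C_V/k_B = (⟨E²⟩ − ⟨E⟩²)/(kT)² = (0.0057376 − 0.0012700)/0.016384 = 0.273.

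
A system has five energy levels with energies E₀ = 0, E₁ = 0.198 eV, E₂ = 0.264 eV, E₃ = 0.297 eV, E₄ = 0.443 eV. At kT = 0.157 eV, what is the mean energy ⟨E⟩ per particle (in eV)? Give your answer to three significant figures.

0.105 eV

Eᵢ/kT = 0, 1.2611, 1.6815, 1.8917, 2.8217.
Z = Σ e^(−Eᵢ/kT) = e^(−0) + e^(−1.2611) + e^(−1.6815) + e^(−1.8917) + e^(−2.8217) = 1.0000 + 0.28334 + 0.18609 + 0.15082 + 0.059505 = 1.6798.
⟨E⟩ = Σ Eᵢ e^(−Eᵢ/kT) / Z = (0·1.0000 + 0.198·0.28334 + 0.264·0.18609 + 0.297·0.15082 + 0.443·0.059505) / 1.6798 = 0.105 eV.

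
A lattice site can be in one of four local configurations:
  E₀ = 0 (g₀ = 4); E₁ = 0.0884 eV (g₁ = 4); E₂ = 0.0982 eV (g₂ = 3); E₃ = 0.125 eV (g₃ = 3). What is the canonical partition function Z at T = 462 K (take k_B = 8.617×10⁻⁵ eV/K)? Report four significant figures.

k_BT = 8.617×10⁻⁵ × 462 K = 0.0398105 eV.
Eᵢ/kT = 0, 2.22052, 2.46669, 3.13988.
Z = Σ gᵢe^(−Eᵢ/kT) = 4·e^(−0) + 4·e^(−2.22052) + 3·e^(−2.46669) + 3·e^(−3.13988) = 4.00000 + 0.434211 + 0.254596 + 0.129864 = 4.81867.

Z = 4.819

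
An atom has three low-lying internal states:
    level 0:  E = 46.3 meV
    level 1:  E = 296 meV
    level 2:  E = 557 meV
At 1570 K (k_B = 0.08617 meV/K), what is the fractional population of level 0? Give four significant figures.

0.8468

k_BT = 0.08617 × 1570 K = 135.287 meV.
Eᵢ/kT = 0.342235, 2.18794, 4.11717.
Z = Σ e^(−Eᵢ/kT) = e^(−0.342235) + e^(−2.18794) + e^(−4.11717) = 0.710181 + 0.112148 + 0.0162906 = 0.838620.
P₀ = e^(−E₀/kT) / Z = 0.710181/0.838620 = 0.8468.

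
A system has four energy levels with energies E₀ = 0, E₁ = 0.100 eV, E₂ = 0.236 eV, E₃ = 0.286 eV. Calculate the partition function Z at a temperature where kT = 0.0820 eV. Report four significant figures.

Z = 1.382

Eᵢ/kT = 0, 1.21951, 2.87805, 3.48780.
Z = Σ e^(−Eᵢ/kT) = e^(−0) + e^(−1.21951) + e^(−2.87805) + e^(−3.48780) = 1.00000 + 0.295375 + 0.0562443 + 0.0305680 = 1.38219.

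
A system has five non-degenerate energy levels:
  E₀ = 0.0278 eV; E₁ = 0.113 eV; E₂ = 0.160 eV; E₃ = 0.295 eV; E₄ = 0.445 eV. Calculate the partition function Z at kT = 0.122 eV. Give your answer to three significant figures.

Z = 1.58

Eᵢ/kT = 0.22787, 0.92623, 1.3115, 2.4180, 3.6475.
Z = Σ e^(−Eᵢ/kT) = e^(−0.22787) + e^(−0.92623) + e^(−1.3115) + e^(−2.4180) + e^(−3.6475) = 0.79623 + 0.39604 + 0.26942 + 0.089100 + 0.026056 = 1.5768.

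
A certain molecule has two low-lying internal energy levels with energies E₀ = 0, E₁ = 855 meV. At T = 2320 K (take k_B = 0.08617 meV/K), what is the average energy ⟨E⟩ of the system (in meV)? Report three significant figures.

k_BT = 0.08617 × 2320 K = 199.91 meV.
Eᵢ/kT = 0, 4.2769.
Z = Σ e^(−Eᵢ/kT) = e^(−0) + e^(−4.2769) = 1.0000 + 0.013886 = 1.0139.
⟨E⟩ = Σ Eᵢ e^(−Eᵢ/kT) / Z = (0·1.0000 + 855·0.013886) / 1.0139 = 11.7 meV.

11.7 meV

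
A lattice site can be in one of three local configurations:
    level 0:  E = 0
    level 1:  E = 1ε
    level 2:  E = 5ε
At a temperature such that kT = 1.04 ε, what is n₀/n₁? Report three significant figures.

2.62

n₀/n₁ = exp[−(E₀−E₁)/kT] = exp(−(-1ε)/(1.04ε)) = exp(0.96154) = 2.62.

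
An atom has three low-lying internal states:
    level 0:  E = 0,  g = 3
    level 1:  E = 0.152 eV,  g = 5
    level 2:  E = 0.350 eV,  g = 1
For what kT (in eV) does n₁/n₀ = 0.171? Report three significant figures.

n₁/n₀ = (g₁/g₀) exp[−(E₁−E₀)/kT] = 0.171.
⇒ (E₁−E₀)/kT = ln((5/3)/0.171) = ln(9.7466) = 2.2769.
kT = 0.152 eV / 2.2769 = 0.0668 eV.

0.0668 eV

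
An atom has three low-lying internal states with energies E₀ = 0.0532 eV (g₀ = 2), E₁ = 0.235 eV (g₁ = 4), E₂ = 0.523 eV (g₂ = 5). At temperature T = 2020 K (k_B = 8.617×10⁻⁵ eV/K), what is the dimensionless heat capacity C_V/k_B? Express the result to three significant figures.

k_BT = 8.617×10⁻⁵ × 2020 K = 0.17406 eV.
Eᵢ/kT = 0.30564, 1.3501, 3.0047.
Z = Σ gᵢe^(−Eᵢ/kT) = 2·e^(−0.30564) + 4·e^(−1.3501) + 5·e^(−3.0047) = 1.4733 + 1.0369 + 0.24777 = 2.7580.
⟨E⟩ = 0.16375 eV, ⟨E²⟩ = 0.046847 eV².
C_V/k_B = (⟨E²⟩ − ⟨E⟩²)/(kT)² = (0.046847 − 0.026814)/0.030297 = 0.661.

0.661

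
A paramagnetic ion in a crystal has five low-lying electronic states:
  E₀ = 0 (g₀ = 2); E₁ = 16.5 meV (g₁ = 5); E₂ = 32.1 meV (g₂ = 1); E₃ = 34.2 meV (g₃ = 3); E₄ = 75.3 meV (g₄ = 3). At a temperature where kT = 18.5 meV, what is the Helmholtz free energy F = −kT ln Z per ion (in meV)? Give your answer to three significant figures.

-28.8 meV

Eᵢ/kT = 0, 0.89189, 1.7351, 1.8486, 4.0703.
Z = Σ gᵢe^(−Eᵢ/kT) = 2·e^(−0) + 5·e^(−0.89189) + 1·e^(−1.7351) + 3·e^(−1.8486) + 3·e^(−4.0703) = 2.0000 + 2.0494 + 0.17638 + 0.47237 + 0.051217 = 4.7494.
F = −kT ln Z = −18.5 × ln(4.7494) = −18.5 × 1.5580 = -28.8 meV.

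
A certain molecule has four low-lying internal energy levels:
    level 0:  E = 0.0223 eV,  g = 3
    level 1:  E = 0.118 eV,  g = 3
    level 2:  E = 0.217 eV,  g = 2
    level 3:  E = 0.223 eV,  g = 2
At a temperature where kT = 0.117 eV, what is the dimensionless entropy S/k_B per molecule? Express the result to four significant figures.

Eᵢ/kT = 0.190598, 1.00855, 1.85470, 1.90598.
Z = Σ gᵢe^(−Eᵢ/kT) = 3·e^(−0.190598) + 3·e^(−1.00855) + 2·e^(−1.85470) + 2·e^(−1.90598) = 2.47939 + 1.09424 + 0.313000 + 0.297354 = 4.18398.
⟨E⟩ = Σ EᵢPᵢ = 0.0761575 eV.
S/k_B = ln Z + ⟨E⟩/kT = ln(4.18398) + 0.0761575/0.117 = 1.43126 + 0.650919 = 2.082.

2.082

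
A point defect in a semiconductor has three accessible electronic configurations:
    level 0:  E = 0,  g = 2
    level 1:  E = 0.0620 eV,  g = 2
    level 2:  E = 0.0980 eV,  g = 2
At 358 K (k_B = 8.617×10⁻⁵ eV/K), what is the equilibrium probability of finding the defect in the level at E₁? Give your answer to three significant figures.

k_BT = 8.617×10⁻⁵ × 358 K = 0.030849 eV.
Eᵢ/kT = 0, 2.0098, 3.1768.
Z = Σ gᵢe^(−Eᵢ/kT) = 2·e^(−0) + 2·e^(−2.0098) + 2·e^(−3.1768) = 2.0000 + 0.26803 + 0.083438 = 2.3515.
P₁ = g₁ e^(−E₁/kT) / Z = 0.26803/2.3515 = 0.114.

0.114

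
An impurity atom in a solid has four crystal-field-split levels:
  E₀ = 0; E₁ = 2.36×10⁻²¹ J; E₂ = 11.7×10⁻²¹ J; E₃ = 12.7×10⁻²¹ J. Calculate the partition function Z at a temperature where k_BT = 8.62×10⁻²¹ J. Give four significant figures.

Z = 2.247

Eᵢ/kT = 0, 0.273782, 1.35731, 1.47332.
Z = Σ e^(−Eᵢ/kT) = e^(−0) + e^(−0.273782) + e^(−1.35731) + e^(−1.47332) = 1.00000 + 0.760498 + 0.257352 + 0.229163 = 2.24701.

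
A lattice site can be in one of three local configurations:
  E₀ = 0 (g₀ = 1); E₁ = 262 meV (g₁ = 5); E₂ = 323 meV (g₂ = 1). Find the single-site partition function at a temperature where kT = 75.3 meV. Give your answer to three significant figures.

Z = 1.17

Eᵢ/kT = 0, 3.4794, 4.2895.
Z = Σ gᵢe^(−Eᵢ/kT) = 1·e^(−0) + 5·e^(−3.4794) + 1·e^(−4.2895) = 1.0000 + 0.15413 + 0.013712 = 1.1678.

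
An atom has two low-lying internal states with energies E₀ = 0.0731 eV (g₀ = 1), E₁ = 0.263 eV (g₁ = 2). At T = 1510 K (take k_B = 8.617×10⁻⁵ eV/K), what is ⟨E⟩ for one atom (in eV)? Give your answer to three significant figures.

k_BT = 8.617×10⁻⁵ × 1510 K = 0.13012 eV.
Eᵢ/kT = 0.56179, 2.0212.
Z = Σ gᵢe^(−Eᵢ/kT) = 1·e^(−0.56179) + 2·e^(−2.0212) = 0.57019 + 0.26499 = 0.83518.
⟨E⟩ = Σ Eᵢ gᵢe^(−Eᵢ/kT) / Z = (0.0731·0.57019 + 0.263·0.26499) / 0.83518 = 0.133 eV.

0.133 eV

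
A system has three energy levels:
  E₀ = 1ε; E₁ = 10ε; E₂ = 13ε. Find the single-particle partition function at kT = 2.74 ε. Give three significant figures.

Eᵢ/kT = 0.36496, 3.6496, 4.7445.
Z = Σ e^(−Eᵢ/kT) = e^(−0.36496) + e^(−3.6496) + e^(−4.7445) = 0.69422 + 0.026002 + 0.0086994 = 0.72892.

Z = 0.729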